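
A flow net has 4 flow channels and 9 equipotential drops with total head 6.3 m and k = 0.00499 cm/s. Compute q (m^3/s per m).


Convert k to m/s for unit consistency with H:
k = 0.00499 cm/s = 0.00499 / 100 m/s = 4.99e-05 m/s
Using q = k * H * Nf / Nd
Nf / Nd = 4 / 9 = 0.4444
q = 4.99e-05 * 6.3 * 0.4444
q = 0.0001397 m^3/s per m


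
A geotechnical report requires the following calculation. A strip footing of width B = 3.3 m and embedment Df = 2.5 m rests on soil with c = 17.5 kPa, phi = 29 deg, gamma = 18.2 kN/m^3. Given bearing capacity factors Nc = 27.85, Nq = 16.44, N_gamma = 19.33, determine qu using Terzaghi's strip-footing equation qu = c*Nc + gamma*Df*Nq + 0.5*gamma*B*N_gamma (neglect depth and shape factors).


Result: 1815.87 kPa

Derivation:
Compute qu = c*Nc + gamma*Df*Nq + 0.5*gamma*B*N_gamma
Term 1: 17.5 * 27.85 = 487.375
Term 2: 18.2 * 2.5 * 16.44 = 748.02
Term 3: 0.5 * 18.2 * 3.3 * 19.33 = 580.4799
qu = 487.375 + 748.02 + 580.4799
qu = 1815.87 kPa


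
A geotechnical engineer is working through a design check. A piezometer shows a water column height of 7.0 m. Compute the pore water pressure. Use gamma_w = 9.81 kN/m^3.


Using u = gamma_w * h_w
u = 9.81 * 7.0
u = 68.67 kPa


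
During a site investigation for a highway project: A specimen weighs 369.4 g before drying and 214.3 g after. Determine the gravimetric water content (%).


Using w = (m_wet - m_dry) / m_dry * 100
m_wet - m_dry = 369.4 - 214.3 = 155.1 g
w = 155.1 / 214.3 * 100
w = 72.38 %


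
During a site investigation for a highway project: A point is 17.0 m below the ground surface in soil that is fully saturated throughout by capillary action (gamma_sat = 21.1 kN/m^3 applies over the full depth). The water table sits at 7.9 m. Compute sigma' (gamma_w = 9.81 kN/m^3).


Total stress = gamma_sat * depth
sigma = 21.1 * 17.0 = 358.7 kPa
Pore water pressure u = gamma_w * (depth - d_wt)
u = 9.81 * (17.0 - 7.9) = 89.271 kPa
Effective stress = sigma - u
sigma' = 358.7 - 89.271 = 269.43 kPa


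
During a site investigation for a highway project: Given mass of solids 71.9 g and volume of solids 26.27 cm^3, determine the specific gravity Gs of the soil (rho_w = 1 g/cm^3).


Using Gs = m_s / (V_s * rho_w)
Since rho_w = 1 g/cm^3:
Gs = 71.9 / 26.27
Gs = 2.737


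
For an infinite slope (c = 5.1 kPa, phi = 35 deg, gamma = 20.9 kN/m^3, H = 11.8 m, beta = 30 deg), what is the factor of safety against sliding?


Using Fs = c / (gamma*H*sin(beta)*cos(beta)) + tan(phi)/tan(beta)
Cohesion contribution = 5.1 / (20.9*11.8*sin(30)*cos(30))
Cohesion contribution = 0.0477575
Friction contribution = tan(35)/tan(30) = 1.2128
Fs = 0.0477575 + 1.2128
Fs = 1.261


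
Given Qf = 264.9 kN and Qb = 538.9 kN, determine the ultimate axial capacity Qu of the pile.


Result: 803.8 kN

Derivation:
Using Qu = Qf + Qb
Qu = 264.9 + 538.9
Qu = 803.8 kN


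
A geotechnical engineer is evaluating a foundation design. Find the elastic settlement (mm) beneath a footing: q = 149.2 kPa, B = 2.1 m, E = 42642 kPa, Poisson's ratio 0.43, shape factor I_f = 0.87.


Result: 5.211 mm

Derivation:
Using Se = q * B * (1 - nu^2) * I_f / E
1 - nu^2 = 1 - 0.43^2 = 0.8151
Se = 149.2 * 2.1 * 0.8151 * 0.87 / 42642
Se = 0.005211 m
Convert to mm: Se = 0.005211 * 1000 = 5.211 mm


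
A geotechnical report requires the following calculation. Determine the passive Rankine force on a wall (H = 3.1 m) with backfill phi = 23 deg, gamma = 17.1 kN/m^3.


Compute passive earth pressure coefficient:
Kp = tan^2(45 + phi/2) = tan^2(56.5) = 2.282623
Compute passive force:
Pp = 0.5 * Kp * gamma * H^2
Pp = 0.5 * 2.282623 * 17.1 * 3.1^2
Pp = 187.55 kN/m


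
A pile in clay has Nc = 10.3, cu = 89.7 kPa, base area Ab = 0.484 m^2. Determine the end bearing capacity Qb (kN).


Result: 447.17 kN

Derivation:
Using Qb = Nc * cu * Ab
Qb = 10.3 * 89.7 * 0.484
Qb = 447.17 kN


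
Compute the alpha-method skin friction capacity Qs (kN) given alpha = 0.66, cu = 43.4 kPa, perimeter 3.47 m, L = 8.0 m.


Using Qs = alpha * cu * perimeter * L
Qs = 0.66 * 43.4 * 3.47 * 8.0
Qs = 795.16 kN


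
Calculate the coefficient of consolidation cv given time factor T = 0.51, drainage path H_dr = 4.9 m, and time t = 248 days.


Using cv = T * H_dr^2 / t
H_dr^2 = 4.9^2 = 24.01
cv = 0.51 * 24.01 / 248
cv = 0.04938 m^2/day


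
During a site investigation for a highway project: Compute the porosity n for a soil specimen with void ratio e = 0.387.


Using the relation n = e / (1 + e)
n = 0.387 / (1 + 0.387)
n = 0.387 / 1.387
n = 0.279


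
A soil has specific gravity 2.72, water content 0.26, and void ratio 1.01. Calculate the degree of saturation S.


Using S = Gs * w / e
S = 2.72 * 0.26 / 1.01
S = 0.7002


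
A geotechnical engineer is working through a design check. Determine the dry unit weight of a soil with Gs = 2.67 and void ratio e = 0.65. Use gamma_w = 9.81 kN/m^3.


Result: 15.874 kN/m^3

Derivation:
Using gamma_d = Gs * gamma_w / (1 + e)
gamma_d = 2.67 * 9.81 / (1 + 0.65)
gamma_d = 2.67 * 9.81 / 1.65
gamma_d = 15.874 kN/m^3


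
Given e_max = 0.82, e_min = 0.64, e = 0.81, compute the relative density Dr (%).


Using Dr = (e_max - e) / (e_max - e_min) * 100
e_max - e = 0.82 - 0.81 = 0.01
e_max - e_min = 0.82 - 0.64 = 0.18
Dr = 0.01 / 0.18 * 100
Dr = 5.56 %


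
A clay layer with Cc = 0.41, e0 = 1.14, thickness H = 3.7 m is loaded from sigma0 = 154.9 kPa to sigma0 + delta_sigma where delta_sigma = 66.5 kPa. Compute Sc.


Using Sc = Cc * H / (1 + e0) * log10((sigma0 + delta_sigma) / sigma0)
Stress ratio = (154.9 + 66.5) / 154.9 = 1.42931
log10(1.42931) = 0.155126
Cc * H / (1 + e0) = 0.41 * 3.7 / (1 + 1.14) = 0.708879
Sc = 0.708879 * 0.155126
Sc = 0.11 m


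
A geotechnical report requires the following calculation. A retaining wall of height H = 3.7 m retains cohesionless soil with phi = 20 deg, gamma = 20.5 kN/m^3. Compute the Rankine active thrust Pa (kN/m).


Result: 68.8 kN/m

Derivation:
Compute active earth pressure coefficient:
Ka = tan^2(45 - phi/2) = tan^2(35.0) = 0.490291
Compute active force:
Pa = 0.5 * Ka * gamma * H^2
Pa = 0.5 * 0.490291 * 20.5 * 3.7^2
Pa = 68.8 kN/m


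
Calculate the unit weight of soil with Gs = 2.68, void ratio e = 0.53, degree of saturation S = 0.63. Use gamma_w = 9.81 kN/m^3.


Using gamma = gamma_w * (Gs + S*e) / (1 + e)
Numerator: Gs + S*e = 2.68 + 0.63*0.53 = 3.0139
Denominator: 1 + e = 1 + 0.53 = 1.53
gamma = 9.81 * 3.0139 / 1.53
gamma = 19.324 kN/m^3


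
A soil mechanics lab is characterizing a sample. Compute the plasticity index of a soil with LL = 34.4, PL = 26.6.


Using PI = LL - PL
PI = 34.4 - 26.6
PI = 7.8


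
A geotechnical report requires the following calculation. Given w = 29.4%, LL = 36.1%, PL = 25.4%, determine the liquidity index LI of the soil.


First compute the plasticity index:
PI = LL - PL = 36.1 - 25.4 = 10.7
Then compute the liquidity index:
LI = (w - PL) / PI
LI = (29.4 - 25.4) / 10.7
LI = 0.374


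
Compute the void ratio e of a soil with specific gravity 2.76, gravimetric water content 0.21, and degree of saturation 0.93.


Using the relation e = Gs * w / S
e = 2.76 * 0.21 / 0.93
e = 0.6232


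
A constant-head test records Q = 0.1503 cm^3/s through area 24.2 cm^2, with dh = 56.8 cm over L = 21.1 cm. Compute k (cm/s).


Compute hydraulic gradient:
i = dh / L = 56.8 / 21.1 = 2.69194
Then apply Darcy's law:
k = Q / (A * i)
k = 0.1503 / (24.2 * 2.69194)
k = 0.1503 / 65.145
k = 0.002307 cm/s


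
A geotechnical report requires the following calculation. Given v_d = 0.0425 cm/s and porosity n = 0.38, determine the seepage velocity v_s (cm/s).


Result: 0.11184 cm/s

Derivation:
Using v_s = v_d / n
v_s = 0.0425 / 0.38
v_s = 0.11184 cm/s


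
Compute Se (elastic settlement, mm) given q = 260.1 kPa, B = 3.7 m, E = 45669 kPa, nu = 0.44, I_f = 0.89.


Using Se = q * B * (1 - nu^2) * I_f / E
1 - nu^2 = 1 - 0.44^2 = 0.8064
Se = 260.1 * 3.7 * 0.8064 * 0.89 / 45669
Se = 0.015124 m
Convert to mm: Se = 0.015124 * 1000 = 15.124 mm


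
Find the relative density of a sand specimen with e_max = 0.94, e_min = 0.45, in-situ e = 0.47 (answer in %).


Result: 95.92 %

Derivation:
Using Dr = (e_max - e) / (e_max - e_min) * 100
e_max - e = 0.94 - 0.47 = 0.47
e_max - e_min = 0.94 - 0.45 = 0.49
Dr = 0.47 / 0.49 * 100
Dr = 95.92 %


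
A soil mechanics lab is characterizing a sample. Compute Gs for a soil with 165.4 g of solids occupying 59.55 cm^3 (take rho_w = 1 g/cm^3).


Using Gs = m_s / (V_s * rho_w)
Since rho_w = 1 g/cm^3:
Gs = 165.4 / 59.55
Gs = 2.777


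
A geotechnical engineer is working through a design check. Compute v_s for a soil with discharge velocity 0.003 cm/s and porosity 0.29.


Using v_s = v_d / n
v_s = 0.003 / 0.29
v_s = 0.01034 cm/s


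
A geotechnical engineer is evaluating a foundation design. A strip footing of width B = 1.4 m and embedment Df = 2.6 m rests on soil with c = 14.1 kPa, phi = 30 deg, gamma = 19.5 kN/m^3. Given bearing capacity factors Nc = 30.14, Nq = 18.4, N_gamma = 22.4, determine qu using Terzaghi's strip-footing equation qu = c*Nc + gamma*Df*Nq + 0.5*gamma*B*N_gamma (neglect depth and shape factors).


Result: 1663.61 kPa

Derivation:
Compute qu = c*Nc + gamma*Df*Nq + 0.5*gamma*B*N_gamma
Term 1: 14.1 * 30.14 = 424.974
Term 2: 19.5 * 2.6 * 18.4 = 932.88
Term 3: 0.5 * 19.5 * 1.4 * 22.4 = 305.76
qu = 424.974 + 932.88 + 305.76
qu = 1663.61 kPa


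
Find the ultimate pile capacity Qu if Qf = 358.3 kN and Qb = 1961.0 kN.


Result: 2319.3 kN

Derivation:
Using Qu = Qf + Qb
Qu = 358.3 + 1961.0
Qu = 2319.3 kN


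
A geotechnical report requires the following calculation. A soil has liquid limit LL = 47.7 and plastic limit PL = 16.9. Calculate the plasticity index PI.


Using PI = LL - PL
PI = 47.7 - 16.9
PI = 30.8


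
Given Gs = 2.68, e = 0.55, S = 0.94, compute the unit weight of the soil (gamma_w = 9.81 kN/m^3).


Using gamma = gamma_w * (Gs + S*e) / (1 + e)
Numerator: Gs + S*e = 2.68 + 0.94*0.55 = 3.197
Denominator: 1 + e = 1 + 0.55 = 1.55
gamma = 9.81 * 3.197 / 1.55
gamma = 20.234 kN/m^3


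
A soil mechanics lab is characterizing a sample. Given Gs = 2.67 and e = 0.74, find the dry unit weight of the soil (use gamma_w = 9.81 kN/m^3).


Using gamma_d = Gs * gamma_w / (1 + e)
gamma_d = 2.67 * 9.81 / (1 + 0.74)
gamma_d = 2.67 * 9.81 / 1.74
gamma_d = 15.053 kN/m^3


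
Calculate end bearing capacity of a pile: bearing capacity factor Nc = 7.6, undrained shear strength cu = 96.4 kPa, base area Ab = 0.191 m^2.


Using Qb = Nc * cu * Ab
Qb = 7.6 * 96.4 * 0.191
Qb = 139.93 kN


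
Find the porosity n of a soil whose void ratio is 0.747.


Result: 0.4276

Derivation:
Using the relation n = e / (1 + e)
n = 0.747 / (1 + 0.747)
n = 0.747 / 1.747
n = 0.4276


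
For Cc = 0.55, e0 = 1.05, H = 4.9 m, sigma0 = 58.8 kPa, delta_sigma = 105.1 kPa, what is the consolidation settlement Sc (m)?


Using Sc = Cc * H / (1 + e0) * log10((sigma0 + delta_sigma) / sigma0)
Stress ratio = (58.8 + 105.1) / 58.8 = 2.78741
log10(2.78741) = 0.445202
Cc * H / (1 + e0) = 0.55 * 4.9 / (1 + 1.05) = 1.31463
Sc = 1.31463 * 0.445202
Sc = 0.5853 m


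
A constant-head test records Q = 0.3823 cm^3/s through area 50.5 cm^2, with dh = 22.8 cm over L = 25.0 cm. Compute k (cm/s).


Compute hydraulic gradient:
i = dh / L = 22.8 / 25.0 = 0.912
Then apply Darcy's law:
k = Q / (A * i)
k = 0.3823 / (50.5 * 0.912)
k = 0.3823 / 46.056
k = 0.008301 cm/s


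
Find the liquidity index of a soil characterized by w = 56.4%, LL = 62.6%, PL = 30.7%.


First compute the plasticity index:
PI = LL - PL = 62.6 - 30.7 = 31.9
Then compute the liquidity index:
LI = (w - PL) / PI
LI = (56.4 - 30.7) / 31.9
LI = 0.806


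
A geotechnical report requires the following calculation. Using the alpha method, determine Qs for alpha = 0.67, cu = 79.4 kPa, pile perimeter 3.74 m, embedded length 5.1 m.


Using Qs = alpha * cu * perimeter * L
Qs = 0.67 * 79.4 * 3.74 * 5.1
Qs = 1014.7 kN


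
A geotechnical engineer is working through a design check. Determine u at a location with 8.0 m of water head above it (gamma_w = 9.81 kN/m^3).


Using u = gamma_w * h_w
u = 9.81 * 8.0
u = 78.48 kPa


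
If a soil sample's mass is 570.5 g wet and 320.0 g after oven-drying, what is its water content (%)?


Result: 78.28 %

Derivation:
Using w = (m_wet - m_dry) / m_dry * 100
m_wet - m_dry = 570.5 - 320.0 = 250.5 g
w = 250.5 / 320.0 * 100
w = 78.28 %


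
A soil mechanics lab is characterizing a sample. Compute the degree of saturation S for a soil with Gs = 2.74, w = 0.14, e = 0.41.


Using S = Gs * w / e
S = 2.74 * 0.14 / 0.41
S = 0.9356


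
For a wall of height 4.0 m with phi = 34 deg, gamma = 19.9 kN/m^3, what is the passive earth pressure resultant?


Compute passive earth pressure coefficient:
Kp = tan^2(45 + phi/2) = tan^2(62.0) = 3.537132
Compute passive force:
Pp = 0.5 * Kp * gamma * H^2
Pp = 0.5 * 3.537132 * 19.9 * 4.0^2
Pp = 563.11 kN/m


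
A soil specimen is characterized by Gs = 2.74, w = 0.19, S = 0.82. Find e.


Result: 0.6349

Derivation:
Using the relation e = Gs * w / S
e = 2.74 * 0.19 / 0.82
e = 0.6349


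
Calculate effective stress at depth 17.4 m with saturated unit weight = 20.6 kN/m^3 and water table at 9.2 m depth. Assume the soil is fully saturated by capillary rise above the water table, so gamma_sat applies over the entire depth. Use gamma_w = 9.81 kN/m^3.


Result: 278.0 kPa

Derivation:
Total stress = gamma_sat * depth
sigma = 20.6 * 17.4 = 358.44 kPa
Pore water pressure u = gamma_w * (depth - d_wt)
u = 9.81 * (17.4 - 9.2) = 80.442 kPa
Effective stress = sigma - u
sigma' = 358.44 - 80.442 = 278.0 kPa


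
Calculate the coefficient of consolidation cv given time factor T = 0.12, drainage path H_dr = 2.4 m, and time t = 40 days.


Using cv = T * H_dr^2 / t
H_dr^2 = 2.4^2 = 5.76
cv = 0.12 * 5.76 / 40
cv = 0.01728 m^2/day


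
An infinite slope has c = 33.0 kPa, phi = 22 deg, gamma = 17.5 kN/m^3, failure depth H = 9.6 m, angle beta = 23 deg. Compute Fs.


Result: 1.498

Derivation:
Using Fs = c / (gamma*H*sin(beta)*cos(beta)) + tan(phi)/tan(beta)
Cohesion contribution = 33.0 / (17.5*9.6*sin(23)*cos(23))
Cohesion contribution = 0.546136
Friction contribution = tan(22)/tan(23) = 0.951826
Fs = 0.546136 + 0.951826
Fs = 1.498


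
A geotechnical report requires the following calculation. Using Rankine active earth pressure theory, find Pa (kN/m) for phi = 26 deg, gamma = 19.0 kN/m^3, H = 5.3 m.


Result: 104.2 kN/m

Derivation:
Compute active earth pressure coefficient:
Ka = tan^2(45 - phi/2) = tan^2(32.0) = 0.390462
Compute active force:
Pa = 0.5 * Ka * gamma * H^2
Pa = 0.5 * 0.390462 * 19.0 * 5.3^2
Pa = 104.2 kN/m


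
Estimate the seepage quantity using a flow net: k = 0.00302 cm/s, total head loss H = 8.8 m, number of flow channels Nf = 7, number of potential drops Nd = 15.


Convert k to m/s for unit consistency with H:
k = 0.00302 cm/s = 0.00302 / 100 m/s = 3.02e-05 m/s
Using q = k * H * Nf / Nd
Nf / Nd = 7 / 15 = 0.4667
q = 3.02e-05 * 8.8 * 0.4667
q = 0.000124 m^3/s per m


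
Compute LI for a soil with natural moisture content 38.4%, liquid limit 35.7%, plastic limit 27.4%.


Result: 1.325

Derivation:
First compute the plasticity index:
PI = LL - PL = 35.7 - 27.4 = 8.3
Then compute the liquidity index:
LI = (w - PL) / PI
LI = (38.4 - 27.4) / 8.3
LI = 1.325


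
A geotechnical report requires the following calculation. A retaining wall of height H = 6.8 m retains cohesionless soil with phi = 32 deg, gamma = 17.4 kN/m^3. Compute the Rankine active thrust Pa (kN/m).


Compute active earth pressure coefficient:
Ka = tan^2(45 - phi/2) = tan^2(29.0) = 0.307259
Compute active force:
Pa = 0.5 * Ka * gamma * H^2
Pa = 0.5 * 0.307259 * 17.4 * 6.8^2
Pa = 123.61 kN/m


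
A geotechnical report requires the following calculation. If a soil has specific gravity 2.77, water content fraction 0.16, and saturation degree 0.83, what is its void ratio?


Using the relation e = Gs * w / S
e = 2.77 * 0.16 / 0.83
e = 0.534


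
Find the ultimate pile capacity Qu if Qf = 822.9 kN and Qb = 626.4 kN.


Using Qu = Qf + Qb
Qu = 822.9 + 626.4
Qu = 1449.3 kN


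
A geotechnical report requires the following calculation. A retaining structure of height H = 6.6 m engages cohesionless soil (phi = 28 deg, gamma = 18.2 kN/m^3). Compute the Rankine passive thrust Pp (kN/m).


Result: 1097.95 kN/m

Derivation:
Compute passive earth pressure coefficient:
Kp = tan^2(45 + phi/2) = tan^2(59.0) = 2.769826
Compute passive force:
Pp = 0.5 * Kp * gamma * H^2
Pp = 0.5 * 2.769826 * 18.2 * 6.6^2
Pp = 1097.95 kN/m


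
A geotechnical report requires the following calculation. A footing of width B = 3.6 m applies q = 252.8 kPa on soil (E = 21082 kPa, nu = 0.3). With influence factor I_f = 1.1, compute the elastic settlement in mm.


Using Se = q * B * (1 - nu^2) * I_f / E
1 - nu^2 = 1 - 0.3^2 = 0.91
Se = 252.8 * 3.6 * 0.91 * 1.1 / 21082
Se = 0.043212 m
Convert to mm: Se = 0.043212 * 1000 = 43.212 mm


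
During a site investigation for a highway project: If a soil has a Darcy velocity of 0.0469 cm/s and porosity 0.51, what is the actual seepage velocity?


Using v_s = v_d / n
v_s = 0.0469 / 0.51
v_s = 0.09196 cm/s


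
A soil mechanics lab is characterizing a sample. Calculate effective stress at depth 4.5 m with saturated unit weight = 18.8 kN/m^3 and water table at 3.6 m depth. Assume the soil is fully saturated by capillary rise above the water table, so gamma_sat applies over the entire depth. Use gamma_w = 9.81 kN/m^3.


Result: 75.77 kPa

Derivation:
Total stress = gamma_sat * depth
sigma = 18.8 * 4.5 = 84.6 kPa
Pore water pressure u = gamma_w * (depth - d_wt)
u = 9.81 * (4.5 - 3.6) = 8.829 kPa
Effective stress = sigma - u
sigma' = 84.6 - 8.829 = 75.77 kPa


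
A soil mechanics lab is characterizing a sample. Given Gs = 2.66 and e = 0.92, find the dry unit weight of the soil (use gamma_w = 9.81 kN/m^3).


Result: 13.591 kN/m^3

Derivation:
Using gamma_d = Gs * gamma_w / (1 + e)
gamma_d = 2.66 * 9.81 / (1 + 0.92)
gamma_d = 2.66 * 9.81 / 1.92
gamma_d = 13.591 kN/m^3


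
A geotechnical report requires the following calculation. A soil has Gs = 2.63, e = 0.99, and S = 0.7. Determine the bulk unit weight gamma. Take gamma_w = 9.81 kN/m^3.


Using gamma = gamma_w * (Gs + S*e) / (1 + e)
Numerator: Gs + S*e = 2.63 + 0.7*0.99 = 3.323
Denominator: 1 + e = 1 + 0.99 = 1.99
gamma = 9.81 * 3.323 / 1.99
gamma = 16.381 kN/m^3


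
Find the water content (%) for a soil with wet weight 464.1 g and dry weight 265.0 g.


Result: 75.13 %

Derivation:
Using w = (m_wet - m_dry) / m_dry * 100
m_wet - m_dry = 464.1 - 265.0 = 199.1 g
w = 199.1 / 265.0 * 100
w = 75.13 %


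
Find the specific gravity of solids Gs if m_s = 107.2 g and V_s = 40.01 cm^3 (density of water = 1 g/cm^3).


Result: 2.679

Derivation:
Using Gs = m_s / (V_s * rho_w)
Since rho_w = 1 g/cm^3:
Gs = 107.2 / 40.01
Gs = 2.679


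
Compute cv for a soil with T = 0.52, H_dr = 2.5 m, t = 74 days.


Using cv = T * H_dr^2 / t
H_dr^2 = 2.5^2 = 6.25
cv = 0.52 * 6.25 / 74
cv = 0.04392 m^2/day


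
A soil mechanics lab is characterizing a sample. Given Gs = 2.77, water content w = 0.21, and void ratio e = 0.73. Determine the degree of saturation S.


Result: 0.7968

Derivation:
Using S = Gs * w / e
S = 2.77 * 0.21 / 0.73
S = 0.7968


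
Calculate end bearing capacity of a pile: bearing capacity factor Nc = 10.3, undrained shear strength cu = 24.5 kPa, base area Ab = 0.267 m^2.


Result: 67.38 kN

Derivation:
Using Qb = Nc * cu * Ab
Qb = 10.3 * 24.5 * 0.267
Qb = 67.38 kN


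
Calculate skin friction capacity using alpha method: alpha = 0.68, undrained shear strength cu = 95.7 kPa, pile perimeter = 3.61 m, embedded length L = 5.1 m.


Using Qs = alpha * cu * perimeter * L
Qs = 0.68 * 95.7 * 3.61 * 5.1
Qs = 1198.11 kN


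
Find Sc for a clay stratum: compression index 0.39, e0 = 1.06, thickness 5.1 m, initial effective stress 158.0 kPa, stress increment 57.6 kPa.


Result: 0.1303 m

Derivation:
Using Sc = Cc * H / (1 + e0) * log10((sigma0 + delta_sigma) / sigma0)
Stress ratio = (158.0 + 57.6) / 158.0 = 1.36456
log10(1.36456) = 0.134992
Cc * H / (1 + e0) = 0.39 * 5.1 / (1 + 1.06) = 0.965534
Sc = 0.965534 * 0.134992
Sc = 0.1303 m


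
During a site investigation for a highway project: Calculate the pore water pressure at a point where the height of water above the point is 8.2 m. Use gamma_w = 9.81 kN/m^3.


Using u = gamma_w * h_w
u = 9.81 * 8.2
u = 80.44 kPa


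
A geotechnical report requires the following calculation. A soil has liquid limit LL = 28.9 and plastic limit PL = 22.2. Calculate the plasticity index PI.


Using PI = LL - PL
PI = 28.9 - 22.2
PI = 6.7


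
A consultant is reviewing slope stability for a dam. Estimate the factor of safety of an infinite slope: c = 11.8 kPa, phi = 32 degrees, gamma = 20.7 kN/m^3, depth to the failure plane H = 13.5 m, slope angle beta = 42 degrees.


Using Fs = c / (gamma*H*sin(beta)*cos(beta)) + tan(phi)/tan(beta)
Cohesion contribution = 11.8 / (20.7*13.5*sin(42)*cos(42))
Cohesion contribution = 0.0849168
Friction contribution = tan(32)/tan(42) = 0.693988
Fs = 0.0849168 + 0.693988
Fs = 0.779


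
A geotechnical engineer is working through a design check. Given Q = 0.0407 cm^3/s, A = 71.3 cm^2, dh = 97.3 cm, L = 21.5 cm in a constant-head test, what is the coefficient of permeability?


Compute hydraulic gradient:
i = dh / L = 97.3 / 21.5 = 4.52558
Then apply Darcy's law:
k = Q / (A * i)
k = 0.0407 / (71.3 * 4.52558)
k = 0.0407 / 322.674
k = 0.000126 cm/s


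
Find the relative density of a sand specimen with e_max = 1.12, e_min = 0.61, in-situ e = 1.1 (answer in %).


Using Dr = (e_max - e) / (e_max - e_min) * 100
e_max - e = 1.12 - 1.1 = 0.02
e_max - e_min = 1.12 - 0.61 = 0.51
Dr = 0.02 / 0.51 * 100
Dr = 3.92 %


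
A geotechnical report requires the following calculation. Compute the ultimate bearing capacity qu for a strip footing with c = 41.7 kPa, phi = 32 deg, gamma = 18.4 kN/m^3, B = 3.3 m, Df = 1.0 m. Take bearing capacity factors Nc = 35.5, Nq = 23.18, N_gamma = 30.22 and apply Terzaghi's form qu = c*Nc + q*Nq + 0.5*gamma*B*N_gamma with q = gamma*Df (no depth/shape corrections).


Compute qu = c*Nc + gamma*Df*Nq + 0.5*gamma*B*N_gamma
Term 1: 41.7 * 35.5 = 1480.35
Term 2: 18.4 * 1.0 * 23.18 = 426.512
Term 3: 0.5 * 18.4 * 3.3 * 30.22 = 917.4792
qu = 1480.35 + 426.512 + 917.4792
qu = 2824.34 kPa


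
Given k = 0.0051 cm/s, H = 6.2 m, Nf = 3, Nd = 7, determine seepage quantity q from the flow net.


Result: 0.0001355 m^3/s per m

Derivation:
Convert k to m/s for unit consistency with H:
k = 0.0051 cm/s = 0.0051 / 100 m/s = 5.1e-05 m/s
Using q = k * H * Nf / Nd
Nf / Nd = 3 / 7 = 0.4286
q = 5.1e-05 * 6.2 * 0.4286
q = 0.0001355 m^3/s per m


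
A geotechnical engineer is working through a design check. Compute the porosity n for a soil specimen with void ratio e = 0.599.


Using the relation n = e / (1 + e)
n = 0.599 / (1 + 0.599)
n = 0.599 / 1.599
n = 0.3746


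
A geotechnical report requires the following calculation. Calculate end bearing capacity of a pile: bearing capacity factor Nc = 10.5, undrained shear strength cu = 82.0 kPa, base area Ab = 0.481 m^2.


Using Qb = Nc * cu * Ab
Qb = 10.5 * 82.0 * 0.481
Qb = 414.14 kN


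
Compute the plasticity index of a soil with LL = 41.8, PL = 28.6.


Using PI = LL - PL
PI = 41.8 - 28.6
PI = 13.2


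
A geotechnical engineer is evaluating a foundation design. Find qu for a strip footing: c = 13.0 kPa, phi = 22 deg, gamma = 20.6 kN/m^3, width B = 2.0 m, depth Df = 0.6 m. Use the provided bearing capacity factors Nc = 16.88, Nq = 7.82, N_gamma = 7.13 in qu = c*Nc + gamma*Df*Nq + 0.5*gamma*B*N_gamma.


Result: 462.97 kPa

Derivation:
Compute qu = c*Nc + gamma*Df*Nq + 0.5*gamma*B*N_gamma
Term 1: 13.0 * 16.88 = 219.44
Term 2: 20.6 * 0.6 * 7.82 = 96.6552
Term 3: 0.5 * 20.6 * 2.0 * 7.13 = 146.878
qu = 219.44 + 96.6552 + 146.878
qu = 462.97 kPa


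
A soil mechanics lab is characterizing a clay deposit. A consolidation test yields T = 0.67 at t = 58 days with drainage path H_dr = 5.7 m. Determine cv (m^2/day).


Using cv = T * H_dr^2 / t
H_dr^2 = 5.7^2 = 32.49
cv = 0.67 * 32.49 / 58
cv = 0.37532 m^2/day


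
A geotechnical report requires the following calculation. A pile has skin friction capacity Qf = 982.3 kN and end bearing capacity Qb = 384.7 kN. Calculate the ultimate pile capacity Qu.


Using Qu = Qf + Qb
Qu = 982.3 + 384.7
Qu = 1367.0 kN


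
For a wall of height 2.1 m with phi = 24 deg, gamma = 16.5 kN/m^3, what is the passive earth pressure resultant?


Result: 86.27 kN/m

Derivation:
Compute passive earth pressure coefficient:
Kp = tan^2(45 + phi/2) = tan^2(57.0) = 2.371184
Compute passive force:
Pp = 0.5 * Kp * gamma * H^2
Pp = 0.5 * 2.371184 * 16.5 * 2.1^2
Pp = 86.27 kN/m


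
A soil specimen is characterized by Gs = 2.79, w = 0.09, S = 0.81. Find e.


Result: 0.31

Derivation:
Using the relation e = Gs * w / S
e = 2.79 * 0.09 / 0.81
e = 0.31


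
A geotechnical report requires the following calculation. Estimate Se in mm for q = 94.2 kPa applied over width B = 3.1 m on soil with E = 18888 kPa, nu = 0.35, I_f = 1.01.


Using Se = q * B * (1 - nu^2) * I_f / E
1 - nu^2 = 1 - 0.35^2 = 0.8775
Se = 94.2 * 3.1 * 0.8775 * 1.01 / 18888
Se = 0.013702 m
Convert to mm: Se = 0.013702 * 1000 = 13.702 mm


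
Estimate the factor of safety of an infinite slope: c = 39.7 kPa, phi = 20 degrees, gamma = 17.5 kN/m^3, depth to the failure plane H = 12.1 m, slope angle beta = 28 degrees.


Using Fs = c / (gamma*H*sin(beta)*cos(beta)) + tan(phi)/tan(beta)
Cohesion contribution = 39.7 / (17.5*12.1*sin(28)*cos(28))
Cohesion contribution = 0.452296
Friction contribution = tan(20)/tan(28) = 0.684528
Fs = 0.452296 + 0.684528
Fs = 1.137


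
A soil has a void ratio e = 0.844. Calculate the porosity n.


Result: 0.4577

Derivation:
Using the relation n = e / (1 + e)
n = 0.844 / (1 + 0.844)
n = 0.844 / 1.844
n = 0.4577


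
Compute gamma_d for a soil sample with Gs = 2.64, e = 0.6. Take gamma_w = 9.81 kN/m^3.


Using gamma_d = Gs * gamma_w / (1 + e)
gamma_d = 2.64 * 9.81 / (1 + 0.6)
gamma_d = 2.64 * 9.81 / 1.6
gamma_d = 16.186 kN/m^3


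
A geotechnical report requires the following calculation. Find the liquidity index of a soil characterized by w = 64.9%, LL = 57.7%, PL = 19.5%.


Result: 1.188

Derivation:
First compute the plasticity index:
PI = LL - PL = 57.7 - 19.5 = 38.2
Then compute the liquidity index:
LI = (w - PL) / PI
LI = (64.9 - 19.5) / 38.2
LI = 1.188


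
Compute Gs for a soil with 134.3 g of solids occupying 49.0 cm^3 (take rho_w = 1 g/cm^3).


Result: 2.741

Derivation:
Using Gs = m_s / (V_s * rho_w)
Since rho_w = 1 g/cm^3:
Gs = 134.3 / 49.0
Gs = 2.741


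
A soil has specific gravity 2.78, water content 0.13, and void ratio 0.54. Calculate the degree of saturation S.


Using S = Gs * w / e
S = 2.78 * 0.13 / 0.54
S = 0.6693


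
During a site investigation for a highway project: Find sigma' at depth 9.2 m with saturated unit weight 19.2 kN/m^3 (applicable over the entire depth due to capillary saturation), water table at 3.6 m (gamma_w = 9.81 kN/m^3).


Result: 121.7 kPa

Derivation:
Total stress = gamma_sat * depth
sigma = 19.2 * 9.2 = 176.64 kPa
Pore water pressure u = gamma_w * (depth - d_wt)
u = 9.81 * (9.2 - 3.6) = 54.936 kPa
Effective stress = sigma - u
sigma' = 176.64 - 54.936 = 121.7 kPa


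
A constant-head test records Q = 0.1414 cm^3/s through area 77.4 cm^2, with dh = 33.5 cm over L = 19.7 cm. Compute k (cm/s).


Result: 0.001074 cm/s

Derivation:
Compute hydraulic gradient:
i = dh / L = 33.5 / 19.7 = 1.70051
Then apply Darcy's law:
k = Q / (A * i)
k = 0.1414 / (77.4 * 1.70051)
k = 0.1414 / 131.619
k = 0.001074 cm/s


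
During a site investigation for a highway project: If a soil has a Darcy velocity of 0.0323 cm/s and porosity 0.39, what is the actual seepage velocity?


Using v_s = v_d / n
v_s = 0.0323 / 0.39
v_s = 0.08282 cm/s


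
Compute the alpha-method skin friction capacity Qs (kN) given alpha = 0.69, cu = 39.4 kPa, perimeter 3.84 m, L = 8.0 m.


Result: 835.15 kN

Derivation:
Using Qs = alpha * cu * perimeter * L
Qs = 0.69 * 39.4 * 3.84 * 8.0
Qs = 835.15 kN


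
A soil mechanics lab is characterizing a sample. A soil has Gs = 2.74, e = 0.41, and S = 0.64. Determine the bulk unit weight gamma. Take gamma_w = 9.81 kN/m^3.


Using gamma = gamma_w * (Gs + S*e) / (1 + e)
Numerator: Gs + S*e = 2.74 + 0.64*0.41 = 3.0024
Denominator: 1 + e = 1 + 0.41 = 1.41
gamma = 9.81 * 3.0024 / 1.41
gamma = 20.889 kN/m^3


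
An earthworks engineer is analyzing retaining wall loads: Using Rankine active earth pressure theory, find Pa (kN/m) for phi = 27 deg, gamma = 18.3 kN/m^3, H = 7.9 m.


Compute active earth pressure coefficient:
Ka = tan^2(45 - phi/2) = tan^2(31.5) = 0.375525
Compute active force:
Pa = 0.5 * Ka * gamma * H^2
Pa = 0.5 * 0.375525 * 18.3 * 7.9^2
Pa = 214.44 kN/m


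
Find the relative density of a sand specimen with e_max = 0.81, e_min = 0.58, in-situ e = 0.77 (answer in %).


Using Dr = (e_max - e) / (e_max - e_min) * 100
e_max - e = 0.81 - 0.77 = 0.04
e_max - e_min = 0.81 - 0.58 = 0.23
Dr = 0.04 / 0.23 * 100
Dr = 17.39 %


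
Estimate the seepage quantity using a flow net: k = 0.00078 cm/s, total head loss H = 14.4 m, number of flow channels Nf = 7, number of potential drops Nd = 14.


Convert k to m/s for unit consistency with H:
k = 0.00078 cm/s = 0.00078 / 100 m/s = 7.8e-06 m/s
Using q = k * H * Nf / Nd
Nf / Nd = 7 / 14 = 0.5
q = 7.8e-06 * 14.4 * 0.5
q = 5.616e-05 m^3/s per m


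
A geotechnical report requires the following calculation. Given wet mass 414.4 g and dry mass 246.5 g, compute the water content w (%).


Result: 68.11 %

Derivation:
Using w = (m_wet - m_dry) / m_dry * 100
m_wet - m_dry = 414.4 - 246.5 = 167.9 g
w = 167.9 / 246.5 * 100
w = 68.11 %


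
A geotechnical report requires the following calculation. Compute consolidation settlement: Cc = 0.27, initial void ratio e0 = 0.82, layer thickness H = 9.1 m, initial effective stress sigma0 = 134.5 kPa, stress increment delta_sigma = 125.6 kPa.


Using Sc = Cc * H / (1 + e0) * log10((sigma0 + delta_sigma) / sigma0)
Stress ratio = (134.5 + 125.6) / 134.5 = 1.93383
log10(1.93383) = 0.286418
Cc * H / (1 + e0) = 0.27 * 9.1 / (1 + 0.82) = 1.35
Sc = 1.35 * 0.286418
Sc = 0.3867 m


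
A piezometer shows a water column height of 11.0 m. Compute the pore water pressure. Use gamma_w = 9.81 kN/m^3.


Using u = gamma_w * h_w
u = 9.81 * 11.0
u = 107.91 kPa


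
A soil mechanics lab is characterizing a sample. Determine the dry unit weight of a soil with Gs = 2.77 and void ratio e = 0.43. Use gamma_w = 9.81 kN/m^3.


Result: 19.003 kN/m^3

Derivation:
Using gamma_d = Gs * gamma_w / (1 + e)
gamma_d = 2.77 * 9.81 / (1 + 0.43)
gamma_d = 2.77 * 9.81 / 1.43
gamma_d = 19.003 kN/m^3


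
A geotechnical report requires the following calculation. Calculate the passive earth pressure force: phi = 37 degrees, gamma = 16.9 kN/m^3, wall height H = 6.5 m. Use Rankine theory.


Compute passive earth pressure coefficient:
Kp = tan^2(45 + phi/2) = tan^2(63.5) = 4.022791
Compute passive force:
Pp = 0.5 * Kp * gamma * H^2
Pp = 0.5 * 4.022791 * 16.9 * 6.5^2
Pp = 1436.19 kN/m


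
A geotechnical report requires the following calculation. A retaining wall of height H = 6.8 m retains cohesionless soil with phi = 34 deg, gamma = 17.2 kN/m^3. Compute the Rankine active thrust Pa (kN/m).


Compute active earth pressure coefficient:
Ka = tan^2(45 - phi/2) = tan^2(28.0) = 0.282715
Compute active force:
Pa = 0.5 * Ka * gamma * H^2
Pa = 0.5 * 0.282715 * 17.2 * 6.8^2
Pa = 112.43 kN/m


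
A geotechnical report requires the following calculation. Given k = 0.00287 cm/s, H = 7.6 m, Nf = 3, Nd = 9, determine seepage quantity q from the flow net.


Result: 7.271e-05 m^3/s per m

Derivation:
Convert k to m/s for unit consistency with H:
k = 0.00287 cm/s = 0.00287 / 100 m/s = 2.87e-05 m/s
Using q = k * H * Nf / Nd
Nf / Nd = 3 / 9 = 0.3333
q = 2.87e-05 * 7.6 * 0.3333
q = 7.271e-05 m^3/s per m


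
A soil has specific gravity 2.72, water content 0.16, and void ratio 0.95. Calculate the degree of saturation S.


Result: 0.4581

Derivation:
Using S = Gs * w / e
S = 2.72 * 0.16 / 0.95
S = 0.4581


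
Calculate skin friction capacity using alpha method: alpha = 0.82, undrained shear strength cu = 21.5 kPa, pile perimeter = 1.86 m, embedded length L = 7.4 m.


Using Qs = alpha * cu * perimeter * L
Qs = 0.82 * 21.5 * 1.86 * 7.4
Qs = 242.66 kN


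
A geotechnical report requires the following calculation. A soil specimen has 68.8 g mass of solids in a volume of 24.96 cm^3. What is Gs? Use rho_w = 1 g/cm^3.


Using Gs = m_s / (V_s * rho_w)
Since rho_w = 1 g/cm^3:
Gs = 68.8 / 24.96
Gs = 2.756


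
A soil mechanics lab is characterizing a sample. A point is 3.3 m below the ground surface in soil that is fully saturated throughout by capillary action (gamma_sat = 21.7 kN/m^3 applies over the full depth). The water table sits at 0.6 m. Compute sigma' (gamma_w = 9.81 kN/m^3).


Total stress = gamma_sat * depth
sigma = 21.7 * 3.3 = 71.61 kPa
Pore water pressure u = gamma_w * (depth - d_wt)
u = 9.81 * (3.3 - 0.6) = 26.487 kPa
Effective stress = sigma - u
sigma' = 71.61 - 26.487 = 45.12 kPa


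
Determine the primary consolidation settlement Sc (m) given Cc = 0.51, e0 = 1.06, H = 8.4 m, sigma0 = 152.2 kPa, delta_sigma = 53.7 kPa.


Using Sc = Cc * H / (1 + e0) * log10((sigma0 + delta_sigma) / sigma0)
Stress ratio = (152.2 + 53.7) / 152.2 = 1.35283
log10(1.35283) = 0.131242
Cc * H / (1 + e0) = 0.51 * 8.4 / (1 + 1.06) = 2.07961
Sc = 2.07961 * 0.131242
Sc = 0.2729 m


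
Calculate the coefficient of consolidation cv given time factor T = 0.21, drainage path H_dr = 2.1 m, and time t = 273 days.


Result: 0.00339 m^2/day

Derivation:
Using cv = T * H_dr^2 / t
H_dr^2 = 2.1^2 = 4.41
cv = 0.21 * 4.41 / 273
cv = 0.00339 m^2/day


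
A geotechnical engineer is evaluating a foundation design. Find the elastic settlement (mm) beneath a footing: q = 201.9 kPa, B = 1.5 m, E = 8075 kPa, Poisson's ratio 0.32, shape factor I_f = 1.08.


Using Se = q * B * (1 - nu^2) * I_f / E
1 - nu^2 = 1 - 0.32^2 = 0.8976
Se = 201.9 * 1.5 * 0.8976 * 1.08 / 8075
Se = 0.036357 m
Convert to mm: Se = 0.036357 * 1000 = 36.357 mm


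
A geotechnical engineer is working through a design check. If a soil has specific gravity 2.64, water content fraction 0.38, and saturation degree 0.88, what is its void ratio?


Using the relation e = Gs * w / S
e = 2.64 * 0.38 / 0.88
e = 1.14


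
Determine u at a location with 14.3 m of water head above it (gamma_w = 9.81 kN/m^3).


Result: 140.28 kPa

Derivation:
Using u = gamma_w * h_w
u = 9.81 * 14.3
u = 140.28 kPa


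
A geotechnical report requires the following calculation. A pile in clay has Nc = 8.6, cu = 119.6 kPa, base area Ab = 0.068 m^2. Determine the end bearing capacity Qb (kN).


Using Qb = Nc * cu * Ab
Qb = 8.6 * 119.6 * 0.068
Qb = 69.94 kN


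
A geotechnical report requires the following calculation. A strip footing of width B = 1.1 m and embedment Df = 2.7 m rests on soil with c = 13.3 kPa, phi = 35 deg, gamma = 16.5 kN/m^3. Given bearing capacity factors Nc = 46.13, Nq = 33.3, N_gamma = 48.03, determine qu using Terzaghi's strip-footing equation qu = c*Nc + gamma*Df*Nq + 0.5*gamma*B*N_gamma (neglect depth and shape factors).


Compute qu = c*Nc + gamma*Df*Nq + 0.5*gamma*B*N_gamma
Term 1: 13.3 * 46.13 = 613.529
Term 2: 16.5 * 2.7 * 33.3 = 1483.515
Term 3: 0.5 * 16.5 * 1.1 * 48.03 = 435.87225
qu = 613.529 + 1483.515 + 435.87225
qu = 2532.92 kPa


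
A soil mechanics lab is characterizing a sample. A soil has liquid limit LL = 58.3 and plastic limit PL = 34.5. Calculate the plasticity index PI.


Result: 23.8

Derivation:
Using PI = LL - PL
PI = 58.3 - 34.5
PI = 23.8


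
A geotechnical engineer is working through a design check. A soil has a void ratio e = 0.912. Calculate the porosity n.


Using the relation n = e / (1 + e)
n = 0.912 / (1 + 0.912)
n = 0.912 / 1.912
n = 0.477


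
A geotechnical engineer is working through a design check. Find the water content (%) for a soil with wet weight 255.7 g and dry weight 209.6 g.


Result: 21.99 %

Derivation:
Using w = (m_wet - m_dry) / m_dry * 100
m_wet - m_dry = 255.7 - 209.6 = 46.1 g
w = 46.1 / 209.6 * 100
w = 21.99 %


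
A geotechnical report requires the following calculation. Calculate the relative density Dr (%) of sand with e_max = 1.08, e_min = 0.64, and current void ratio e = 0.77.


Result: 70.45 %

Derivation:
Using Dr = (e_max - e) / (e_max - e_min) * 100
e_max - e = 1.08 - 0.77 = 0.31
e_max - e_min = 1.08 - 0.64 = 0.44
Dr = 0.31 / 0.44 * 100
Dr = 70.45 %


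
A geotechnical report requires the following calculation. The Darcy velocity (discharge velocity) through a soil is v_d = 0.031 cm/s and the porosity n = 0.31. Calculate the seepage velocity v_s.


Using v_s = v_d / n
v_s = 0.031 / 0.31
v_s = 0.1 cm/s


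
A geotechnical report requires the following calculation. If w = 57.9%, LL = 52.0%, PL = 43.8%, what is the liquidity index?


First compute the plasticity index:
PI = LL - PL = 52.0 - 43.8 = 8.2
Then compute the liquidity index:
LI = (w - PL) / PI
LI = (57.9 - 43.8) / 8.2
LI = 1.72


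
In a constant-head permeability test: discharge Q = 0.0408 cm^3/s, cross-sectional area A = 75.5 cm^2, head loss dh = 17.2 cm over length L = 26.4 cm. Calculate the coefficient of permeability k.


Result: 0.000829 cm/s

Derivation:
Compute hydraulic gradient:
i = dh / L = 17.2 / 26.4 = 0.651515
Then apply Darcy's law:
k = Q / (A * i)
k = 0.0408 / (75.5 * 0.651515)
k = 0.0408 / 49.1894
k = 0.000829 cm/s


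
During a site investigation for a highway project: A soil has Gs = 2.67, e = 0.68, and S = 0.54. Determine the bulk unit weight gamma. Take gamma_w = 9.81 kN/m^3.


Using gamma = gamma_w * (Gs + S*e) / (1 + e)
Numerator: Gs + S*e = 2.67 + 0.54*0.68 = 3.0372
Denominator: 1 + e = 1 + 0.68 = 1.68
gamma = 9.81 * 3.0372 / 1.68
gamma = 17.735 kN/m^3


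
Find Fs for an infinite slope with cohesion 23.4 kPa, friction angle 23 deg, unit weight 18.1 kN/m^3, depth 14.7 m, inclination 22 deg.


Result: 1.304

Derivation:
Using Fs = c / (gamma*H*sin(beta)*cos(beta)) + tan(phi)/tan(beta)
Cohesion contribution = 23.4 / (18.1*14.7*sin(22)*cos(22))
Cohesion contribution = 0.253209
Friction contribution = tan(23)/tan(22) = 1.05061
Fs = 0.253209 + 1.05061
Fs = 1.304


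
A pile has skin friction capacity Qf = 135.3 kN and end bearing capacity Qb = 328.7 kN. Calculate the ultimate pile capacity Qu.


Using Qu = Qf + Qb
Qu = 135.3 + 328.7
Qu = 464.0 kN


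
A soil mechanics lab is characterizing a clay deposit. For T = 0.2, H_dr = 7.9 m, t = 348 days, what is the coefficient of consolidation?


Using cv = T * H_dr^2 / t
H_dr^2 = 7.9^2 = 62.41
cv = 0.2 * 62.41 / 348
cv = 0.03587 m^2/day


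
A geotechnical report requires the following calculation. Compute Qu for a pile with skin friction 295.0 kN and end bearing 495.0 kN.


Using Qu = Qf + Qb
Qu = 295.0 + 495.0
Qu = 790.0 kN


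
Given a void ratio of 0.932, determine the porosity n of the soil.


Using the relation n = e / (1 + e)
n = 0.932 / (1 + 0.932)
n = 0.932 / 1.932
n = 0.4824


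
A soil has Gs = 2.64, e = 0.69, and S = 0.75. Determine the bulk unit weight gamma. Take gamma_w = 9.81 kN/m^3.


Using gamma = gamma_w * (Gs + S*e) / (1 + e)
Numerator: Gs + S*e = 2.64 + 0.75*0.69 = 3.1575
Denominator: 1 + e = 1 + 0.69 = 1.69
gamma = 9.81 * 3.1575 / 1.69
gamma = 18.328 kN/m^3


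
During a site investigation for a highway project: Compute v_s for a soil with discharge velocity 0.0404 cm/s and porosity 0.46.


Result: 0.08783 cm/s

Derivation:
Using v_s = v_d / n
v_s = 0.0404 / 0.46
v_s = 0.08783 cm/s
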